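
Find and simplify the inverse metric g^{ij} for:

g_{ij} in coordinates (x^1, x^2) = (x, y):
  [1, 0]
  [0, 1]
The metric is diagonal, so g^{ij} is diagonal with entries 1/g_{ii}: diag(1, 1).
g^{ij}:
  [1, 0]
  [0, 1]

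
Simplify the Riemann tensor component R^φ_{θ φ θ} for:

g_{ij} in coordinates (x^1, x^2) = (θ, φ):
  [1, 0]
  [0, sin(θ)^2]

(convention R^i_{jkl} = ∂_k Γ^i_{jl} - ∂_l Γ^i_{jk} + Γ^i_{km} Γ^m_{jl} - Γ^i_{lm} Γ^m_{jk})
Non-zero Christoffel symbols (Γ^k_{ij} = Γ^k_{ji}):
Γ^θ_{φ φ} = -sin(2*θ)/2
Γ^φ_{θ φ} = 1/tan(θ)
R^φ_{θ φ θ} = ∂_φ Γ^φ_{θ θ} - ∂_θ Γ^φ_{θ φ} + Γ^φ_{φ m} Γ^m_{θ θ} - Γ^φ_{θ m} Γ^m_{θ φ}
  = (0) - (-1/sin(θ)^2) + (0) - (1/tan(θ)^2) = 1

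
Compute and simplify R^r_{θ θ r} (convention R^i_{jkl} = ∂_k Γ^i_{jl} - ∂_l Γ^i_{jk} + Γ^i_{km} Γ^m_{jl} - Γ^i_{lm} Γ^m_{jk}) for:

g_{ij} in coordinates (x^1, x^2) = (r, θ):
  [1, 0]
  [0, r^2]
Non-zero Christoffel symbols (Γ^k_{ij} = Γ^k_{ji}):
Γ^r_{θ θ} = -r
Γ^θ_{r θ} = 1/r
R^r_{θ θ r} = ∂_θ Γ^r_{θ r} - ∂_r Γ^r_{θ θ} + Γ^r_{θ m} Γ^m_{θ r} - Γ^r_{r m} Γ^m_{θ θ}
  = (0) - (-1) + (-1) - (0) = 0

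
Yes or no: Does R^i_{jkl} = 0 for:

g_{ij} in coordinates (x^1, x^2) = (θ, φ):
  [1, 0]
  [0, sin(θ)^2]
Non-zero Christoffel symbols:
Γ^θ_{φ φ} = -sin(2*θ)/2
Γ^φ_{θ φ} = 1/tan(θ)
Ricci tensor: R_{θθ} = 1, R_{θφ} = 0, R_{φφ} = sin(θ)^2
The Ricci tensor is non-zero, so the Riemann tensor is non-zero: not flat.
No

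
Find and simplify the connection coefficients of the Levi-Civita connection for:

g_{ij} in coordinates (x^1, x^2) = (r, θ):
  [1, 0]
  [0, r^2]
Using Γ^k_{ij} = (1/2) g^{km} (∂_i g_{mj} + ∂_j g_{mi} - ∂_m g_{ij}); the metric is diagonal, so only the m = k term contributes.
Non-zero symbols (using the symmetry Γ^k_{ij} = Γ^k_{ji}):
Γ^r_{θ θ} = (1/2) g^{rr} (∂_θ g_{rθ} + ∂_θ g_{rθ} - ∂_r g_{θθ}) = (1/2)(1)((0) + (0) - (2*r)) = -r
Γ^θ_{r θ} = (1/2) g^{θθ} (∂_r g_{θθ} + ∂_θ g_{θr} - ∂_θ g_{rθ}) = (1/2)(1/r^2)((2*r) + (0) - (0)) = 1/r
All other Christoffel symbols are zero.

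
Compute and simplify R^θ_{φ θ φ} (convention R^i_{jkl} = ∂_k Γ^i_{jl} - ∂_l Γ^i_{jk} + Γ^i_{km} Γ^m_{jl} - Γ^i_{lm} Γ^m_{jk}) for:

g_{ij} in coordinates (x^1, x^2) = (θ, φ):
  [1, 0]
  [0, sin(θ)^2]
Non-zero Christoffel symbols (Γ^k_{ij} = Γ^k_{ji}):
Γ^θ_{φ φ} = -sin(2*θ)/2
Γ^φ_{θ φ} = 1/tan(θ)
R^θ_{φ θ φ} = ∂_θ Γ^θ_{φ φ} - ∂_φ Γ^θ_{φ θ} + Γ^θ_{θ m} Γ^m_{φ φ} - Γ^θ_{φ m} Γ^m_{φ θ}
  = (-cos(2*θ)) - (0) + (0) - (-cos(θ)^2) = sin(θ)^2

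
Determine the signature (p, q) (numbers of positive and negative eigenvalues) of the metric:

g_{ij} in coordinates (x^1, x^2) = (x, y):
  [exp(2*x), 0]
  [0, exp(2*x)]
The metric is diagonal, so its eigenvalues are the diagonal entries: exp(2*x), exp(2*x) (at a generic point, where coordinate-dependent entries are positive).
2 positive, 0 negative.
(2, 0) - Riemannian (positive definite)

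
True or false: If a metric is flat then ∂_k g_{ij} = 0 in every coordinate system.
Flatness means R^i_{jkl} = 0; the components can still vary, e.g. the flat plane in polar coordinates has g_{θθ} = r^2.
False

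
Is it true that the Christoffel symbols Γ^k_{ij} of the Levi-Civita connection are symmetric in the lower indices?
The Levi-Civita connection is torsion-free, which is exactly Γ^k_{ij} = Γ^k_{ji}.
Yes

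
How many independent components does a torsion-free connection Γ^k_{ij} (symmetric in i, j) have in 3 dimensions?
Γ^k_{ij} has n choices for the upper index and n(n+1)/2 independent symmetric lower index pairs.
Total = 3 × 3×4/2 = 3 × 6 = 18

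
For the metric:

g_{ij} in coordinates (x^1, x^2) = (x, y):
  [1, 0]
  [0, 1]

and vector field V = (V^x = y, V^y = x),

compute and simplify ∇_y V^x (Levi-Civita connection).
All Christoffel symbols are zero.
∇_y V^x = ∂_y V^x + Γ^x_{y j} V^j
  = (1) + (0)(y) + (0)(x)
  = 1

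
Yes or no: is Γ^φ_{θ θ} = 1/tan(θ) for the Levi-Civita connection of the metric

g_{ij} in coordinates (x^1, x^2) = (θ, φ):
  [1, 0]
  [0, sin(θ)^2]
Γ^φ_{θ θ} = (1/2) g^{φφ} (∂_θ g_{φθ} + ∂_θ g_{φθ} - ∂_φ g_{θθ}) = (1/2)(1/sin(θ)^2)((0) + (0) - (0)) = 0
This differs from the proposed value 1/tan(θ).
No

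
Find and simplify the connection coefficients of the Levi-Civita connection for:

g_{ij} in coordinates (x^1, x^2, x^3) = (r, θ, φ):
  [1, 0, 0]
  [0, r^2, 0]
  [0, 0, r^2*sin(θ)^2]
Using Γ^k_{ij} = (1/2) g^{km} (∂_i g_{mj} + ∂_j g_{mi} - ∂_m g_{ij}); the metric is diagonal, so only the m = k term contributes.
Non-zero symbols (using the symmetry Γ^k_{ij} = Γ^k_{ji}):
Γ^r_{θ θ} = (1/2) g^{rr} (∂_θ g_{rθ} + ∂_θ g_{rθ} - ∂_r g_{θθ}) = (1/2)(1)((0) + (0) - (2*r)) = -r
Γ^r_{φ φ} = (1/2) g^{rr} (∂_φ g_{rφ} + ∂_φ g_{rφ} - ∂_r g_{φφ}) = (1/2)(1)((0) + (0) - (2*r*sin(θ)^2)) = -r*sin(θ)^2
Γ^θ_{r θ} = (1/2) g^{θθ} (∂_r g_{θθ} + ∂_θ g_{θr} - ∂_θ g_{rθ}) = (1/2)(1/r^2)((2*r) + (0) - (0)) = 1/r
Γ^θ_{φ φ} = (1/2) g^{θθ} (∂_φ g_{θφ} + ∂_φ g_{θφ} - ∂_θ g_{φφ}) = (1/2)(1/r^2)((0) + (0) - (r^2*sin(2*θ))) = -sin(2*θ)/2
Γ^φ_{r φ} = (1/2) g^{φφ} (∂_r g_{φφ} + ∂_φ g_{φr} - ∂_φ g_{rφ}) = (1/2)(1/(r^2*sin(θ)^2))((2*r*sin(θ)^2) + (0) - (0)) = 1/r
Γ^φ_{θ φ} = (1/2) g^{φφ} (∂_θ g_{φφ} + ∂_φ g_{φθ} - ∂_φ g_{θφ}) = (1/2)(1/(r^2*sin(θ)^2))((r^2*sin(2*θ)) + (0) - (0)) = 1/tan(θ)
All other Christoffel symbols are zero.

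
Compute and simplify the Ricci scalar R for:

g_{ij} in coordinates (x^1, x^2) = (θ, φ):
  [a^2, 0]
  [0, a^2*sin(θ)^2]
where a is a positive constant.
Non-zero Christoffel symbols (Γ^k_{ij} = Γ^k_{ji}):
Γ^θ_{φ φ} = -sin(2*θ)/2
Γ^φ_{θ φ} = 1/tan(θ)
Ricci tensor (R_{ij} = R^k_{ikj}): R_{θθ} = 1, R_{θφ} = 0, R_{φφ} = sin(θ)^2
Inverse metric: g^{θθ} = 1/a^2, g^{φφ} = 1/(a^2*sin(θ)^2)
R = g^{ij} R_{ij} = (1/a^2)(1) + (1/(a^2*sin(θ)^2))(sin(θ)^2) = 2/a^2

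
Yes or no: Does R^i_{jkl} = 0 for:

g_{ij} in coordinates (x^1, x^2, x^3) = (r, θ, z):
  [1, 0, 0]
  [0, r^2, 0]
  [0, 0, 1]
Non-zero Christoffel symbols:
Γ^r_{θ θ} = -r
Γ^θ_{r θ} = 1/r
Ricci tensor: R_{rr} = 0, R_{rθ} = 0, R_{rz} = 0, R_{θθ} = 0, R_{θz} = 0, R_{zz} = 0
All R_{ij} vanish; in 3 dimensions the Riemann tensor is fully determined by the Ricci tensor, so R^i_{jkl} = 0: the metric is flat (curvilinear coordinates on flat space).
Yes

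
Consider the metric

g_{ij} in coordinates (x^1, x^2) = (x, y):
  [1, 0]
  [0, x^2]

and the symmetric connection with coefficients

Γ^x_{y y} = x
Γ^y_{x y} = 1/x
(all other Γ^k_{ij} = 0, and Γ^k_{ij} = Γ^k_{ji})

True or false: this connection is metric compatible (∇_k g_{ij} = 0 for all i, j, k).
Using ∇_k g_{ij} = ∂_k g_{ij} - Γ^m_{ki} g_{mj} - Γ^m_{kj} g_{im}:
∇_y g_{xy} = (0) - (x) - (x) = -2*x ≠ 0
So the connection is not metric compatible (it is not the Levi-Civita connection).
False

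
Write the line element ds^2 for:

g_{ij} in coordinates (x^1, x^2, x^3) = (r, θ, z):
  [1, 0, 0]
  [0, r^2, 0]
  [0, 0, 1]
ds^2 = g_{ij} dx^i dx^j; only the non-zero components contribute.
ds^2 = dr^2 + r^2 dθ^2 + dz^2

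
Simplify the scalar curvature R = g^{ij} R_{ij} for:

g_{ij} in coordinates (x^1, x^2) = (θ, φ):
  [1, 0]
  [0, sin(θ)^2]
Non-zero Christoffel symbols (Γ^k_{ij} = Γ^k_{ji}):
Γ^θ_{φ φ} = -sin(2*θ)/2
Γ^φ_{θ φ} = 1/tan(θ)
Ricci tensor (R_{ij} = R^k_{ikj}): R_{θθ} = 1, R_{θφ} = 0, R_{φφ} = sin(θ)^2
Inverse metric: g^{θθ} = 1, g^{φφ} = 1/sin(θ)^2
R = g^{ij} R_{ij} = (1)(1) + (1/sin(θ)^2)(sin(θ)^2) = 2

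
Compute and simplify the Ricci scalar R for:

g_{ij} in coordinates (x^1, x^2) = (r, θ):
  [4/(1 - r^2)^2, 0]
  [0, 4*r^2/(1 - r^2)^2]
Non-zero Christoffel symbols (Γ^k_{ij} = Γ^k_{ji}):
Γ^r_{r r} = 2*r/(1 - r^2)
Γ^r_{θ θ} = (r^3 + r)/(r^2 - 1)
Γ^θ_{r θ} = (-r^2 - 1)/(r^3 - r)
Ricci tensor (R_{ij} = R^k_{ikj}): R_{rr} = -4/(r^2 - 1)^2, R_{rθ} = 0, R_{θθ} = -4*r^2/(r^2 - 1)^2
Inverse metric: g^{rr} = (1 - r^2)^2/4, g^{θθ} = (1 - r^2)^2/(4*r^2)
R = g^{ij} R_{ij} = ((1 - r^2)^2/4)(-4/(r^2 - 1)^2) + ((1 - r^2)^2/(4*r^2))(-4*r^2/(r^2 - 1)^2) = -2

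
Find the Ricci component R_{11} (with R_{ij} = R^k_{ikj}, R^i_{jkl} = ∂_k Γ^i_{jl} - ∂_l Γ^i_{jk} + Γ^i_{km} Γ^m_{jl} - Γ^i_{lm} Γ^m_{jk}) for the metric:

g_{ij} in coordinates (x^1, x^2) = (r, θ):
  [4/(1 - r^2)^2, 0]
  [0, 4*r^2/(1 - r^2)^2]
Non-zero Christoffel symbols (Γ^k_{ij} = Γ^k_{ji}):
Γ^r_{r r} = 2*r/(1 - r^2)
Γ^r_{θ θ} = (r^3 + r)/(r^2 - 1)
Γ^θ_{r θ} = (-r^2 - 1)/(r^3 - r)
R^r_{r r r} = 0 (a repeated index in an antisymmetric pair)
R^θ_{r θ r} = ∂_θ Γ^θ_{r r} - ∂_r Γ^θ_{r θ} + Γ^θ_{θ m} Γ^m_{r r} - Γ^θ_{r m} Γ^m_{r θ}
  = (0) - ((r^4 + 4*r^2 - 1)/(r^3 - r)^2) + (2*(r^2 + 1)/(r^2 - 1)^2) - ((r^2 + 1)^2/(r^3 - r)^2) = -4/(r^2 - 1)^2
R_{rr} = R^r_{r r r} + R^θ_{r θ r} = (0) + (-4/(r^2 - 1)^2) = -4/(r^2 - 1)^2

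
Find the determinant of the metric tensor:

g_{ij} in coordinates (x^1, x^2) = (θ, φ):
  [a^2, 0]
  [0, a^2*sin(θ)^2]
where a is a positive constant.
For a 2×2 metric: det(g) = g_{11}·g_{22} - g_{12}·g_{21}
= (a^2)·(a^2*sin(θ)^2) - (0)·(0)
= a^4*sin(θ)^2 - 0
det(g) = a^4*sin(θ)^2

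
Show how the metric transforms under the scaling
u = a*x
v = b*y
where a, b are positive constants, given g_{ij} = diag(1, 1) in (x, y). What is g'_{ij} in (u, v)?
Invert the transformation: x = u/a, y = v/b
g'_{ij} = (∂x^k/∂x'^i)(∂x^l/∂x'^j) g_{kl}; with g_{kl} = δ_{kl} this is Σ_k (∂x^k/∂x'^i)(∂x^k/∂x'^j).
Jacobian: ∂x/∂u = 1/a, ∂x/∂v = 0, ∂y/∂u = 0, ∂y/∂v = 1/b
g'_{uu} = (1/a)(1/a) + (0)(0) = 1/a^2
g'_{uv} = (1/a)(0) + (0)(1/b) = 0
g'_{vv} = (0)(0) + (1/b)(1/b) = 1/b^2
g'_{ij} = diag(1/a^2, 1/b^2)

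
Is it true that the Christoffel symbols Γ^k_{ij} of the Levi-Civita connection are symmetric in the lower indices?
The Levi-Civita connection is torsion-free, which is exactly Γ^k_{ij} = Γ^k_{ji}.
Yes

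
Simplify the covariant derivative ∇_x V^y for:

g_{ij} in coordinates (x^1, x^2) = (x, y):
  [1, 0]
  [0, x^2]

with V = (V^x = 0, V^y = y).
Non-zero Christoffel symbols:
Γ^x_{y y} = -x
Γ^y_{x y} = 1/x
∇_x V^y = ∂_x V^y + Γ^y_{x j} V^j
  = (0) + (0)(0) + (1/x)(y)
  = y/x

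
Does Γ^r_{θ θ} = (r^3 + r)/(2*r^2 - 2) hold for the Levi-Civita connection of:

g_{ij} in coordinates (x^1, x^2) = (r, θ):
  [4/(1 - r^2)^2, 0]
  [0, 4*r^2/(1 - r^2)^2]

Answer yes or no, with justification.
Γ^r_{θ θ} = (1/2) g^{rr} (∂_θ g_{rθ} + ∂_θ g_{rθ} - ∂_r g_{θθ}) = (1/2)((1 - r^2)^2/4)((0) + (0) - (-8*(r^3 + r)/(r^2 - 1)^3)) = (r^3 + r)/(r^2 - 1)
This differs from the proposed value (r^3 + r)/(2*r^2 - 2).
No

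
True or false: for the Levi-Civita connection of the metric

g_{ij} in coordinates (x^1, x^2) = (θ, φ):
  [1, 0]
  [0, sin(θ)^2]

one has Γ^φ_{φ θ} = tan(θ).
Γ^φ_{φ θ} = (1/2) g^{φφ} (∂_φ g_{φθ} + ∂_θ g_{φφ} - ∂_φ g_{φθ}) = (1/2)(1/sin(θ)^2)((0) + (sin(2*θ)) - (0)) = 1/tan(θ)
This differs from the proposed value tan(θ).
False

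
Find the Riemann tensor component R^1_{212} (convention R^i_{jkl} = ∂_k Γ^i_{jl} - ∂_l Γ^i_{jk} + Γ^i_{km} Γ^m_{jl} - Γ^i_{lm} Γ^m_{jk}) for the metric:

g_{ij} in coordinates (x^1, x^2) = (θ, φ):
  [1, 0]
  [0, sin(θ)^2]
Non-zero Christoffel symbols (Γ^k_{ij} = Γ^k_{ji}):
Γ^θ_{φ φ} = -sin(2*θ)/2
Γ^φ_{θ φ} = 1/tan(θ)
R^θ_{φ θ φ} = ∂_θ Γ^θ_{φ φ} - ∂_φ Γ^θ_{φ θ} + Γ^θ_{θ m} Γ^m_{φ φ} - Γ^θ_{φ m} Γ^m_{φ θ}
  = (-cos(2*θ)) - (0) + (0) - (-cos(θ)^2) = sin(θ)^2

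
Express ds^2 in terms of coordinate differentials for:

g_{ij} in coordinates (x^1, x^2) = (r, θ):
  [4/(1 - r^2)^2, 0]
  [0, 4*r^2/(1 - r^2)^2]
ds^2 = g_{ij} dx^i dx^j; only the non-zero components contribute.
ds^2 = (4/(1 - r^2)^2) dr^2 + (4*r^2/(1 - r^2)^2) dθ^2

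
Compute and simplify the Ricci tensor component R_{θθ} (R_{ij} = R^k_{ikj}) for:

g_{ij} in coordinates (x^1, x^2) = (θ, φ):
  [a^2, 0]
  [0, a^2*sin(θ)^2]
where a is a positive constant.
Non-zero Christoffel symbols (Γ^k_{ij} = Γ^k_{ji}):
Γ^θ_{φ φ} = -sin(2*θ)/2
Γ^φ_{θ φ} = 1/tan(θ)
R^θ_{θ θ θ} = 0 (a repeated index in an antisymmetric pair)
R^φ_{θ φ θ} = ∂_φ Γ^φ_{θ θ} - ∂_θ Γ^φ_{θ φ} + Γ^φ_{φ m} Γ^m_{θ θ} - Γ^φ_{θ m} Γ^m_{θ φ}
  = (0) - (-1/sin(θ)^2) + (0) - (1/tan(θ)^2) = 1
R_{θθ} = R^θ_{θ θ θ} + R^φ_{θ φ θ} = (0) + (1) = 1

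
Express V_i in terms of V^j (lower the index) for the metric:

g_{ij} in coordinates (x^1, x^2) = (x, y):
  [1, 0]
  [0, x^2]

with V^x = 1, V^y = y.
V_i = g_{ij} V^j:
V_x = (1)(1) + (0)(y) = 1
V_y = (0)(1) + (x^2)(y) = x^2*y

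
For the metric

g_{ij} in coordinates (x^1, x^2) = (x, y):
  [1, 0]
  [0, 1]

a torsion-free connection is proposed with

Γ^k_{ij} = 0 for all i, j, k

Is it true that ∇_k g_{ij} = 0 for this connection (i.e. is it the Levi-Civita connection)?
Using ∇_k g_{ij} = ∂_k g_{ij} - Γ^m_{ki} g_{mj} - Γ^m_{kj} g_{im}:
e.g. ∇_y g_{xx} = (0) - (0) - (0) = 0
Every component ∇_k g_{ij} vanishes: the connection is metric compatible.
Yes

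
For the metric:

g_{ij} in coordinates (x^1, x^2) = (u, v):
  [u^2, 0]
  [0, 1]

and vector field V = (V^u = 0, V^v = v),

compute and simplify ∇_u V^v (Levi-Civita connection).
Non-zero Christoffel symbols:
Γ^u_{u u} = 1/u
∇_u V^v = ∂_u V^v + Γ^v_{u j} V^j
  = (0) + (0)(0) + (0)(v)
  = 0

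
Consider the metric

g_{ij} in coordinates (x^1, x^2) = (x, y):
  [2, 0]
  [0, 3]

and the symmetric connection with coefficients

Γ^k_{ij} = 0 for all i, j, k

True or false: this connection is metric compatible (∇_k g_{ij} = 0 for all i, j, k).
Using ∇_k g_{ij} = ∂_k g_{ij} - Γ^m_{ki} g_{mj} - Γ^m_{kj} g_{im}:
e.g. ∇_x g_{yy} = (0) - (0) - (0) = 0
Every component ∇_k g_{ij} vanishes: the connection is metric compatible.
True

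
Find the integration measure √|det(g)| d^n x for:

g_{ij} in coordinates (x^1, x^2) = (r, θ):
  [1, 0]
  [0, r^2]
det(g) = r^2
√|det(g)| = r
Volume element: dV = r dr dθ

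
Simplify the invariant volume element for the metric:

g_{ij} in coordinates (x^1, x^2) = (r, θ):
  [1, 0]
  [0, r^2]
det(g) = r^2
√|det(g)| = r
Volume element: dV = r dr dθ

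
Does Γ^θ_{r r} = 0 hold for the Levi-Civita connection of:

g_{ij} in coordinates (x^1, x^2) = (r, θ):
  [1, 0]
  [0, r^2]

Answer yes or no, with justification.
Γ^θ_{r r} = (1/2) g^{θθ} (∂_r g_{θr} + ∂_r g_{θr} - ∂_θ g_{rr}) = (1/2)(1/r^2)((0) + (0) - (0)) = 0
This equals the proposed value 0.
Yes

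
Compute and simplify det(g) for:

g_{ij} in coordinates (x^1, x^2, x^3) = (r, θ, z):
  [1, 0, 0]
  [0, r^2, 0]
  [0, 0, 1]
Diagonal metric: det(g) = g_{11}·g_{22}·g_{33}
= (1)·(r^2)·(1)
det(g) = r^2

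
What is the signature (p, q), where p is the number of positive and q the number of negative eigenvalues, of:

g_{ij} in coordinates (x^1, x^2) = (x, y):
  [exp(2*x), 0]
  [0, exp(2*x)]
The metric is diagonal, so its eigenvalues are the diagonal entries: exp(2*x), exp(2*x) (at a generic point, where coordinate-dependent entries are positive).
2 positive, 0 negative.
(2, 0) - Riemannian (positive definite)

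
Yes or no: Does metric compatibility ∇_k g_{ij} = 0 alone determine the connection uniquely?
One also needs vanishing torsion; metric compatibility plus torsion-freeness singles out the Levi-Civita connection.
No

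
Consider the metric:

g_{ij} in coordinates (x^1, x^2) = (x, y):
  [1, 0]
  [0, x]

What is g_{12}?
With x^1 = x, x^2 = y, g_{12} = g_{xy} is the row-1, column-2 entry of the matrix.
g_{12} = 0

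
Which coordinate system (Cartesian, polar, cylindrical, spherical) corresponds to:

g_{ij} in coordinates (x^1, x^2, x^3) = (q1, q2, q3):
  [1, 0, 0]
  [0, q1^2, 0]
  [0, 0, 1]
The line element ds^2 = dq1^2 + q1^2 dq2^2 + dq3^2 is dr^2 + r^2 dθ^2 + dz^2 with q1 = r, q2 = θ, q3 = z.
cylindrical coordinates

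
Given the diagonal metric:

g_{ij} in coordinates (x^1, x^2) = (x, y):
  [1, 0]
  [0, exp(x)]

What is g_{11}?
With x^1 = x, x^2 = y, g_{11} = g_{xx} is the row-1, column-1 entry of the matrix.
g_{11} = 1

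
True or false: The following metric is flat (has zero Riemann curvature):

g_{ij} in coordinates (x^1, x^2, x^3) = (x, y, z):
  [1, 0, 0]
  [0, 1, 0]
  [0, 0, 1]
All metric components are constant, so every Christoffel symbol vanishes and R^i_{jkl} = 0.
True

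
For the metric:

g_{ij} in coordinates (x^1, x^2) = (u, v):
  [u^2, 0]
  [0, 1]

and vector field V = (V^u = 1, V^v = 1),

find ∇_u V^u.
Non-zero Christoffel symbols:
Γ^u_{u u} = 1/u
∇_u V^u = ∂_u V^u + Γ^u_{u j} V^j
  = (0) + (1/u)(1) + (0)(1)
  = 1/u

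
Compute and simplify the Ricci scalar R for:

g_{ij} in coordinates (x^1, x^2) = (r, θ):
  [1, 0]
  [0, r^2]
Non-zero Christoffel symbols (Γ^k_{ij} = Γ^k_{ji}):
Γ^r_{θ θ} = -r
Γ^θ_{r θ} = 1/r
Ricci tensor (R_{ij} = R^k_{ikj}): R_{rr} = 0, R_{rθ} = 0, R_{θθ} = 0
Inverse metric: g^{rr} = 1, g^{θθ} = 1/r^2
R = g^{ij} R_{ij} = (1)(0) + (1/r^2)(0) = 0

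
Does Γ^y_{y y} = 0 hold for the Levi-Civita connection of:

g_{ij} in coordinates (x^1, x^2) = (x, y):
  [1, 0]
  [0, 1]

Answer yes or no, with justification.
Γ^y_{y y} = (1/2) g^{yy} (∂_y g_{yy} + ∂_y g_{yy} - ∂_y g_{yy}) = (1/2)(1)((0) + (0) - (0)) = 0
This equals the proposed value 0.
Yes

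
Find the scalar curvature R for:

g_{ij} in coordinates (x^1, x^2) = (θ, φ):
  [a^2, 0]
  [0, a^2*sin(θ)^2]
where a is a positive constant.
Non-zero Christoffel symbols (Γ^k_{ij} = Γ^k_{ji}):
Γ^θ_{φ φ} = -sin(2*θ)/2
Γ^φ_{θ φ} = 1/tan(θ)
Ricci tensor (R_{ij} = R^k_{ikj}): R_{θθ} = 1, R_{θφ} = 0, R_{φφ} = sin(θ)^2
Inverse metric: g^{θθ} = 1/a^2, g^{φφ} = 1/(a^2*sin(θ)^2)
R = g^{ij} R_{ij} = (1/a^2)(1) + (1/(a^2*sin(θ)^2))(sin(θ)^2) = 2/a^2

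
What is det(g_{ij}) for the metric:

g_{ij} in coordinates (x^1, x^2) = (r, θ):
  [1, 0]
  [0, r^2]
For a 2×2 metric: det(g) = g_{11}·g_{22} - g_{12}·g_{21}
= (1)·(r^2) - (0)·(0)
= r^2 - 0
det(g) = r^2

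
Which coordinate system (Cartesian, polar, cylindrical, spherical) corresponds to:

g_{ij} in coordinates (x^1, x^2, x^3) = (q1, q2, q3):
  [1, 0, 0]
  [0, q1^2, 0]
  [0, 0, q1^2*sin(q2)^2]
The line element ds^2 = dq1^2 + q1^2 dq2^2 + q1^2 sin(q2)^2 dq3^2 is dr^2 + r^2 dθ^2 + r^2 sin(θ)^2 dφ^2 with q1 = r, q2 = θ, q3 = φ.
spherical coordinates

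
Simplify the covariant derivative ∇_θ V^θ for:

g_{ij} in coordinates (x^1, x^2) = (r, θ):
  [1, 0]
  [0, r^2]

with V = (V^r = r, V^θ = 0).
Non-zero Christoffel symbols:
Γ^r_{θ θ} = -r
Γ^θ_{r θ} = 1/r
∇_θ V^θ = ∂_θ V^θ + Γ^θ_{θ j} V^j
  = (0) + (1/r)(r) + (0)(0)
  = 1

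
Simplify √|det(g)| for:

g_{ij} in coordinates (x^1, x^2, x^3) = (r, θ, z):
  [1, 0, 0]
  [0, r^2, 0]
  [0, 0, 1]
det(g) = r^2
√|det(g)| = r
Volume element: dV = r dr dθ dz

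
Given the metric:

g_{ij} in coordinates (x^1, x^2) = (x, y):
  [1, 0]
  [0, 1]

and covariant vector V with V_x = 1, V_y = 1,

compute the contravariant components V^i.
Inverse metric (diagonal): g^{xx} = 1, g^{yy} = 1
V^i = g^{ij} V_j:
V^x = (1)(1) + (0)(1) = 1
V^y = (0)(1) + (1)(1) = 1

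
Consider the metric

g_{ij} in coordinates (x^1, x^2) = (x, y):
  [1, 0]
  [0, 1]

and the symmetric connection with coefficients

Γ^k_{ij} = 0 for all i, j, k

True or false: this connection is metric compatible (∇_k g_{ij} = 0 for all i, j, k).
Using ∇_k g_{ij} = ∂_k g_{ij} - Γ^m_{ki} g_{mj} - Γ^m_{kj} g_{im}:
e.g. ∇_y g_{xx} = (0) - (0) - (0) = 0
Every component ∇_k g_{ij} vanishes: the connection is metric compatible.
True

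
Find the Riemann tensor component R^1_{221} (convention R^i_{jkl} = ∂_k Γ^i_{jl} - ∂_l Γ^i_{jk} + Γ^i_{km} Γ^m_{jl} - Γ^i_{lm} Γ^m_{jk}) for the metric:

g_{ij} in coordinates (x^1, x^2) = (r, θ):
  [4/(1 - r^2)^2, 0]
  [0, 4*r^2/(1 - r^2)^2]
Non-zero Christoffel symbols (Γ^k_{ij} = Γ^k_{ji}):
Γ^r_{r r} = 2*r/(1 - r^2)
Γ^r_{θ θ} = (r^3 + r)/(r^2 - 1)
Γ^θ_{r θ} = (-r^2 - 1)/(r^3 - r)
R^r_{θ θ r} = ∂_θ Γ^r_{θ r} - ∂_r Γ^r_{θ θ} + Γ^r_{θ m} Γ^m_{θ r} - Γ^r_{r m} Γ^m_{θ θ}
  = (0) - ((r^4 - 4*r^2 - 1)/(r^2 - 1)^2) + (-(r^2 + 1)^2/(r^2 - 1)^2) - (-2*r^2*(r^2 + 1)/(r^2 - 1)^2) = 4*r^2/(r^2 - 1)^2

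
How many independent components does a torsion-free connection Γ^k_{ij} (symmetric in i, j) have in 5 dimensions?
Γ^k_{ij} has n choices for the upper index and n(n+1)/2 independent symmetric lower index pairs.
Total = 5 × 5×6/2 = 5 × 15 = 75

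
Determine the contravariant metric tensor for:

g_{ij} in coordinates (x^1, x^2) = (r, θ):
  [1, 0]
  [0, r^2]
The metric is diagonal, so g^{ij} is diagonal with entries 1/g_{ii}: diag(1, 1/(r^2)).
g^{ij}:
  [1, 0]
  [0, 1/r^2]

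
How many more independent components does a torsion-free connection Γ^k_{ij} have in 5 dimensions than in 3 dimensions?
Independent components in n dimensions: n × n(n+1)/2 = n^2(n+1)/2.
5D: 5 × 15 = 75
3D: 3 × 6 = 18
Difference = 75 - 18 = 57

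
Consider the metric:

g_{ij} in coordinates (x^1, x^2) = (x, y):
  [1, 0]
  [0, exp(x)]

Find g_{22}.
With x^1 = x, x^2 = y, g_{22} = g_{yy} is the row-2, column-2 entry of the matrix.
g_{22} = exp(x)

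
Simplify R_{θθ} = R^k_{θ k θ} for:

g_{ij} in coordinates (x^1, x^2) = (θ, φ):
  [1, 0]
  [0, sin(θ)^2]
Non-zero Christoffel symbols (Γ^k_{ij} = Γ^k_{ji}):
Γ^θ_{φ φ} = -sin(2*θ)/2
Γ^φ_{θ φ} = 1/tan(θ)
R^θ_{θ θ θ} = 0 (a repeated index in an antisymmetric pair)
R^φ_{θ φ θ} = ∂_φ Γ^φ_{θ θ} - ∂_θ Γ^φ_{θ φ} + Γ^φ_{φ m} Γ^m_{θ θ} - Γ^φ_{θ m} Γ^m_{θ φ}
  = (0) - (-1/sin(θ)^2) + (0) - (1/tan(θ)^2) = 1
R_{θθ} = R^θ_{θ θ θ} + R^φ_{θ φ θ} = (0) + (1) = 1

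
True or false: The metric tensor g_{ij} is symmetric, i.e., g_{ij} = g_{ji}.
By definition the metric is a symmetric bilinear form, g_{ij} = g_{ji}.
True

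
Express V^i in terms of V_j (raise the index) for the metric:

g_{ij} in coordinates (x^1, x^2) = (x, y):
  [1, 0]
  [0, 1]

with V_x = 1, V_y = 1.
Inverse metric (diagonal): g^{xx} = 1, g^{yy} = 1
V^i = g^{ij} V_j:
V^x = (1)(1) + (0)(1) = 1
V^y = (0)(1) + (1)(1) = 1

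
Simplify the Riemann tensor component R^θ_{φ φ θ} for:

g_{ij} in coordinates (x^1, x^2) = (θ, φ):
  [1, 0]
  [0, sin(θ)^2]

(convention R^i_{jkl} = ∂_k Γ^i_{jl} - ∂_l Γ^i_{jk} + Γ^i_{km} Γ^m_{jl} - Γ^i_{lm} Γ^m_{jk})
Non-zero Christoffel symbols (Γ^k_{ij} = Γ^k_{ji}):
Γ^θ_{φ φ} = -sin(2*θ)/2
Γ^φ_{θ φ} = 1/tan(θ)
R^θ_{φ φ θ} = ∂_φ Γ^θ_{φ θ} - ∂_θ Γ^θ_{φ φ} + Γ^θ_{φ m} Γ^m_{φ θ} - Γ^θ_{θ m} Γ^m_{φ φ}
  = (0) - (-cos(2*θ)) + (-cos(θ)^2) - (0) = -sin(θ)^2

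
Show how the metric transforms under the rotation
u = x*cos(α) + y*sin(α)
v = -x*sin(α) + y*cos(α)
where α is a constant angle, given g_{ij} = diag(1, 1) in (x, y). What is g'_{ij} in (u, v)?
Invert the transformation: x = u*cos(α) - v*sin(α), y = u*sin(α) + v*cos(α)
g'_{ij} = (∂x^k/∂x'^i)(∂x^l/∂x'^j) g_{kl}; with g_{kl} = δ_{kl} this is Σ_k (∂x^k/∂x'^i)(∂x^k/∂x'^j).
Jacobian: ∂x/∂u = cos(α), ∂x/∂v = -sin(α), ∂y/∂u = sin(α), ∂y/∂v = cos(α)
g'_{uu} = (cos(α))(cos(α)) + (sin(α))(sin(α)) = 1
g'_{uv} = (cos(α))(-sin(α)) + (sin(α))(cos(α)) = 0
g'_{vv} = (-sin(α))(-sin(α)) + (cos(α))(cos(α)) = 1
g'_{ij} = diag(1, 1)
The Euclidean metric is invariant under rotations.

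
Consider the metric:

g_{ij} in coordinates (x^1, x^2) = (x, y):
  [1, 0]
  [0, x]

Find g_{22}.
With x^1 = x, x^2 = y, g_{22} = g_{yy} is the row-2, column-2 entry of the matrix.
g_{22} = x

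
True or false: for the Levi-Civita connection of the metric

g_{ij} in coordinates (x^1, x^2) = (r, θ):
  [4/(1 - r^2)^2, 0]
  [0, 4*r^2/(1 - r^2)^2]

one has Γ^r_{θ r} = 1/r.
Γ^r_{θ r} = (1/2) g^{rr} (∂_θ g_{rr} + ∂_r g_{rθ} - ∂_r g_{θr}) = (1/2)((1 - r^2)^2/4)((0) + (0) - (0)) = 0
This differs from the proposed value 1/r.
False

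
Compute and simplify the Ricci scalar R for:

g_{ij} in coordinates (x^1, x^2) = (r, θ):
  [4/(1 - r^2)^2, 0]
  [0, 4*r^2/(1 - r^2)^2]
Non-zero Christoffel symbols (Γ^k_{ij} = Γ^k_{ji}):
Γ^r_{r r} = 2*r/(1 - r^2)
Γ^r_{θ θ} = (r^3 + r)/(r^2 - 1)
Γ^θ_{r θ} = (-r^2 - 1)/(r^3 - r)
Ricci tensor (R_{ij} = R^k_{ikj}): R_{rr} = -4/(r^2 - 1)^2, R_{rθ} = 0, R_{θθ} = -4*r^2/(r^2 - 1)^2
Inverse metric: g^{rr} = (1 - r^2)^2/4, g^{θθ} = (1 - r^2)^2/(4*r^2)
R = g^{ij} R_{ij} = ((1 - r^2)^2/4)(-4/(r^2 - 1)^2) + ((1 - r^2)^2/(4*r^2))(-4*r^2/(r^2 - 1)^2) = -2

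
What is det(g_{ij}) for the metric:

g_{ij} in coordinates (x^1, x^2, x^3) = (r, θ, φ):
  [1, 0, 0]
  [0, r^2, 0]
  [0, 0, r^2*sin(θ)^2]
Diagonal metric: det(g) = g_{11}·g_{22}·g_{33}
= (1)·(r^2)·(r^2*sin(θ)^2)
det(g) = r^4*sin(θ)^2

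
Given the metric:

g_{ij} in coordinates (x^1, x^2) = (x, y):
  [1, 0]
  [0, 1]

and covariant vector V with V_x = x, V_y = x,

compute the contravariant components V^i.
Inverse metric (diagonal): g^{xx} = 1, g^{yy} = 1
V^i = g^{ij} V_j:
V^x = (1)(x) + (0)(x) = x
V^y = (0)(x) + (1)(x) = x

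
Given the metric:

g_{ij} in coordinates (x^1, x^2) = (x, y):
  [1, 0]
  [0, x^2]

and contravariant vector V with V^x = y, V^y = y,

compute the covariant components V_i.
V_i = g_{ij} V^j:
V_x = (1)(y) + (0)(y) = y
V_y = (0)(y) + (x^2)(y) = x^2*y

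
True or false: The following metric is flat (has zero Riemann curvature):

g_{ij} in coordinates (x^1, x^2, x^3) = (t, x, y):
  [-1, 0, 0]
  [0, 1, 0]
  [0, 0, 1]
All metric components are constant, so every Christoffel symbol vanishes and R^i_{jkl} = 0.
True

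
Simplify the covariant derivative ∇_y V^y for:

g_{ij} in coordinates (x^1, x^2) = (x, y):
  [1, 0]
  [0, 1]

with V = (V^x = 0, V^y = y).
All Christoffel symbols are zero.
∇_y V^y = ∂_y V^y + Γ^y_{y j} V^j
  = (1) + (0)(0) + (0)(y)
  = 1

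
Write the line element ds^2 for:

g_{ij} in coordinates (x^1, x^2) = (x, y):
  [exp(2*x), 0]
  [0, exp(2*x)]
ds^2 = g_{ij} dx^i dx^j; only the non-zero components contribute.
ds^2 = exp(2*x) dx^2 + exp(2*x) dy^2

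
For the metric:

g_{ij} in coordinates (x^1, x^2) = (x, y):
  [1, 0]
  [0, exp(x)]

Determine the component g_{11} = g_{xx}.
With x^1 = x, x^2 = y, g_{11} = g_{xx} is the row-1, column-1 entry of the matrix.
g_{11} = 1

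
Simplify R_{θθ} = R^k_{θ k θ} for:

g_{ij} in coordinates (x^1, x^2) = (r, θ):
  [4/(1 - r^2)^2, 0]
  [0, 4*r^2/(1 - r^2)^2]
Non-zero Christoffel symbols (Γ^k_{ij} = Γ^k_{ji}):
Γ^r_{r r} = 2*r/(1 - r^2)
Γ^r_{θ θ} = (r^3 + r)/(r^2 - 1)
Γ^θ_{r θ} = (-r^2 - 1)/(r^3 - r)
R^r_{θ r θ} = ∂_r Γ^r_{θ θ} - ∂_θ Γ^r_{θ r} + Γ^r_{r m} Γ^m_{θ θ} - Γ^r_{θ m} Γ^m_{θ r}
  = ((r^4 - 4*r^2 - 1)/(r^2 - 1)^2) - (0) + (-2*r^2*(r^2 + 1)/(r^2 - 1)^2) - (-(r^2 + 1)^2/(r^2 - 1)^2) = -4*r^2/(r^2 - 1)^2
R^θ_{θ θ θ} = 0 (a repeated index in an antisymmetric pair)
R_{θθ} = R^r_{θ r θ} + R^θ_{θ θ θ} = (-4*r^2/(r^2 - 1)^2) + (0) = -4*r^2/(r^2 - 1)^2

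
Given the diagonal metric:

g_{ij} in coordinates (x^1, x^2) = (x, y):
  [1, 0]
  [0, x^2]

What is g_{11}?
With x^1 = x, x^2 = y, g_{11} = g_{xx} is the row-1, column-1 entry of the matrix.
g_{11} = 1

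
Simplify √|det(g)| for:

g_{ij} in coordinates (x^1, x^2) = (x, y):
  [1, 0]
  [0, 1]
det(g) = 1
√|det(g)| = 1
Volume element: dV = 1 dx dy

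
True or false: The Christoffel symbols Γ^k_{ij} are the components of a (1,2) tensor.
Under a change of coordinates Γ picks up an inhomogeneous term ∂²x/∂x'∂x'; e.g. Γ = 0 in Cartesian coordinates but Γ^r_{θθ} = -r in polar coordinates on the same flat plane.
False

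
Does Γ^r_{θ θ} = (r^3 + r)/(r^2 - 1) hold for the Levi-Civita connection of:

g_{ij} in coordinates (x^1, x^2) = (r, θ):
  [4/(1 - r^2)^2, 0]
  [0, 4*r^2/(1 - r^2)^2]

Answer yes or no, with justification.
Γ^r_{θ θ} = (1/2) g^{rr} (∂_θ g_{rθ} + ∂_θ g_{rθ} - ∂_r g_{θθ}) = (1/2)((1 - r^2)^2/4)((0) + (0) - (-8*(r^3 + r)/(r^2 - 1)^3)) = (r^3 + r)/(r^2 - 1)
This equals the proposed value (r^3 + r)/(r^2 - 1).
Yes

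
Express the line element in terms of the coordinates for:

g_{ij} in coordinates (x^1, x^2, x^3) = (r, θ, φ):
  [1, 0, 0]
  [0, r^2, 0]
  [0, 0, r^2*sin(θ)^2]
ds^2 = g_{ij} dx^i dx^j; only the non-zero components contribute.
ds^2 = dr^2 + r^2 dθ^2 + r^2*sin(θ)^2 dφ^2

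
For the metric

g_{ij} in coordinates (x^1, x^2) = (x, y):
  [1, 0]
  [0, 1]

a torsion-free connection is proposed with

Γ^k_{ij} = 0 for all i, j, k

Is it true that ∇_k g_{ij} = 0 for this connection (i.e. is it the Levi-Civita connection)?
Using ∇_k g_{ij} = ∂_k g_{ij} - Γ^m_{ki} g_{mj} - Γ^m_{kj} g_{im}:
e.g. ∇_y g_{yy} = (0) - (0) - (0) = 0
Every component ∇_k g_{ij} vanishes: the connection is metric compatible.
Yes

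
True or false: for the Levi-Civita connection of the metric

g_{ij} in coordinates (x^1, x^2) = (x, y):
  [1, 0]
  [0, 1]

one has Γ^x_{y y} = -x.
Γ^x_{y y} = (1/2) g^{xx} (∂_y g_{xy} + ∂_y g_{xy} - ∂_x g_{yy}) = (1/2)(1)((0) + (0) - (0)) = 0
This differs from the proposed value -x.
False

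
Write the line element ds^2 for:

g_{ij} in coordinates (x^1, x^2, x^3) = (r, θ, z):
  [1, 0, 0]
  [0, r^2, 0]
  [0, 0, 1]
ds^2 = g_{ij} dx^i dx^j; only the non-zero components contribute.
ds^2 = dr^2 + r^2 dθ^2 + dz^2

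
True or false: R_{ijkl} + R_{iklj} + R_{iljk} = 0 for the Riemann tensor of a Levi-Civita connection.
This is the first (algebraic) Bianchi identity.
True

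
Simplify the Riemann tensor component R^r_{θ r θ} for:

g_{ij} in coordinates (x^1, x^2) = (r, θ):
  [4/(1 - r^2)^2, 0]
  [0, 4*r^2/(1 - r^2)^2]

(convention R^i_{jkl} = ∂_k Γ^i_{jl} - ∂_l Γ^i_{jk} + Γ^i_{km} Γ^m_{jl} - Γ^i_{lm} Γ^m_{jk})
Non-zero Christoffel symbols (Γ^k_{ij} = Γ^k_{ji}):
Γ^r_{r r} = 2*r/(1 - r^2)
Γ^r_{θ θ} = (r^3 + r)/(r^2 - 1)
Γ^θ_{r θ} = (-r^2 - 1)/(r^3 - r)
R^r_{θ r θ} = ∂_r Γ^r_{θ θ} - ∂_θ Γ^r_{θ r} + Γ^r_{r m} Γ^m_{θ θ} - Γ^r_{θ m} Γ^m_{θ r}
  = ((r^4 - 4*r^2 - 1)/(r^2 - 1)^2) - (0) + (-2*r^2*(r^2 + 1)/(r^2 - 1)^2) - (-(r^2 + 1)^2/(r^2 - 1)^2) = -4*r^2/(r^2 - 1)^2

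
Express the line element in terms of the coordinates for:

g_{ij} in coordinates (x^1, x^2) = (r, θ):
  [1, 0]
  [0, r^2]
ds^2 = g_{ij} dx^i dx^j; only the non-zero components contribute.
ds^2 = dr^2 + r^2 dθ^2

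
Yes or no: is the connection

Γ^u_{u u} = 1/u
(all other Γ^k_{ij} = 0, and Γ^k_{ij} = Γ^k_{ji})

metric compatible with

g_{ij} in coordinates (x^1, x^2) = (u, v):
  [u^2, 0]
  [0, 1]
Using ∇_k g_{ij} = ∂_k g_{ij} - Γ^m_{ki} g_{mj} - Γ^m_{kj} g_{im}:
e.g. ∇_u g_{uu} = (2*u) - (u) - (u) = 0
Every component ∇_k g_{ij} vanishes: the connection is metric compatible.
Yes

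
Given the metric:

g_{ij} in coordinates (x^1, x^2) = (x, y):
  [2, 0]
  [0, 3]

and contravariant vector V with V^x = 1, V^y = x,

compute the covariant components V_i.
V_i = g_{ij} V^j:
V_x = (2)(1) + (0)(x) = 2
V_y = (0)(1) + (3)(x) = 3*x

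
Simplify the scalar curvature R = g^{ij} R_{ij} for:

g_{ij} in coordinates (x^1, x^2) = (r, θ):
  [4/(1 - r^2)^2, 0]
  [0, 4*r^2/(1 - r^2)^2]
Non-zero Christoffel symbols (Γ^k_{ij} = Γ^k_{ji}):
Γ^r_{r r} = 2*r/(1 - r^2)
Γ^r_{θ θ} = (r^3 + r)/(r^2 - 1)
Γ^θ_{r θ} = (-r^2 - 1)/(r^3 - r)
Ricci tensor (R_{ij} = R^k_{ikj}): R_{rr} = -4/(r^2 - 1)^2, R_{rθ} = 0, R_{θθ} = -4*r^2/(r^2 - 1)^2
Inverse metric: g^{rr} = (1 - r^2)^2/4, g^{θθ} = (1 - r^2)^2/(4*r^2)
R = g^{ij} R_{ij} = ((1 - r^2)^2/4)(-4/(r^2 - 1)^2) + ((1 - r^2)^2/(4*r^2))(-4*r^2/(r^2 - 1)^2) = -2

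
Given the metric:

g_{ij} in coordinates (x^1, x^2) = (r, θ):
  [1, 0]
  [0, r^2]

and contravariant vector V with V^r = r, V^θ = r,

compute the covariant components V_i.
V_i = g_{ij} V^j:
V_r = (1)(r) + (0)(r) = r
V_θ = (0)(r) + (r^2)(r) = r^3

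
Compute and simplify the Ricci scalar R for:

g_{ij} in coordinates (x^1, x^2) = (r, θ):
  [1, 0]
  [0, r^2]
Non-zero Christoffel symbols (Γ^k_{ij} = Γ^k_{ji}):
Γ^r_{θ θ} = -r
Γ^θ_{r θ} = 1/r
Ricci tensor (R_{ij} = R^k_{ikj}): R_{rr} = 0, R_{rθ} = 0, R_{θθ} = 0
Inverse metric: g^{rr} = 1, g^{θθ} = 1/r^2
R = g^{ij} R_{ij} = (1)(0) + (1/r^2)(0) = 0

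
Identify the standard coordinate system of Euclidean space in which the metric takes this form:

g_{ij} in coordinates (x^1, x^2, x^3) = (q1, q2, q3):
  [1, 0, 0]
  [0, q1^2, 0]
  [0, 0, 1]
The line element ds^2 = dq1^2 + q1^2 dq2^2 + dq3^2 is dr^2 + r^2 dθ^2 + dz^2 with q1 = r, q2 = θ, q3 = z.
cylindrical coordinates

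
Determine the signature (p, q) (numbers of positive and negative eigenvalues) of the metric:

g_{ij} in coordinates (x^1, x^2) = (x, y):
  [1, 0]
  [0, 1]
The metric is diagonal, so its eigenvalues are the diagonal entries: 1, 1 (at a generic point, where coordinate-dependent entries are positive).
2 positive, 0 negative.
(2, 0) - Riemannian (positive definite)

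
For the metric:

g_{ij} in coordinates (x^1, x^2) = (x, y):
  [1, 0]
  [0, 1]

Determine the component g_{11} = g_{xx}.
With x^1 = x, x^2 = y, g_{11} = g_{xx} is the row-1, column-1 entry of the matrix.
g_{11} = 1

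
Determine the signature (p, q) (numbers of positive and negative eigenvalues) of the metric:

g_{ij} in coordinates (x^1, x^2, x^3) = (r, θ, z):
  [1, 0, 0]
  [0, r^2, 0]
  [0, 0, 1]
The metric is diagonal, so its eigenvalues are the diagonal entries: 1, r^2, 1 (at a generic point, where coordinate-dependent entries are positive).
3 positive, 0 negative.
(3, 0) - Riemannian (positive definite)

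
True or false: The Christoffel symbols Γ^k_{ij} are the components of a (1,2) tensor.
Under a change of coordinates Γ picks up an inhomogeneous term ∂²x/∂x'∂x'; e.g. Γ = 0 in Cartesian coordinates but Γ^r_{θθ} = -r in polar coordinates on the same flat plane.
False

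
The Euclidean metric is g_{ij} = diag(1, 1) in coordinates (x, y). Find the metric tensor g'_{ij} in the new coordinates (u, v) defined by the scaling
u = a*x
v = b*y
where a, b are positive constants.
Invert the transformation: x = u/a, y = v/b
g'_{ij} = (∂x^k/∂x'^i)(∂x^l/∂x'^j) g_{kl}; with g_{kl} = δ_{kl} this is Σ_k (∂x^k/∂x'^i)(∂x^k/∂x'^j).
Jacobian: ∂x/∂u = 1/a, ∂x/∂v = 0, ∂y/∂u = 0, ∂y/∂v = 1/b
g'_{uu} = (1/a)(1/a) + (0)(0) = 1/a^2
g'_{uv} = (1/a)(0) + (0)(1/b) = 0
g'_{vv} = (0)(0) + (1/b)(1/b) = 1/b^2
g'_{ij} = diag(1/a^2, 1/b^2)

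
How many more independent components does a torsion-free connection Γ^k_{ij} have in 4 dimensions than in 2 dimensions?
Independent components in n dimensions: n × n(n+1)/2 = n^2(n+1)/2.
4D: 4 × 10 = 40
2D: 2 × 3 = 6
Difference = 40 - 6 = 34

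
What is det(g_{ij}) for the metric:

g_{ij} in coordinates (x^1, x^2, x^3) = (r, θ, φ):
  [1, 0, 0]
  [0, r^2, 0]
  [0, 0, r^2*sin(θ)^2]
Diagonal metric: det(g) = g_{11}·g_{22}·g_{33}
= (1)·(r^2)·(r^2*sin(θ)^2)
det(g) = r^4*sin(θ)^2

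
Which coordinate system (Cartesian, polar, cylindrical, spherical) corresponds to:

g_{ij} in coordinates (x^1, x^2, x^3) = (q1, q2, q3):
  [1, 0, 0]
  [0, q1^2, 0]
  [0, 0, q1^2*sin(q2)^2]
The line element ds^2 = dq1^2 + q1^2 dq2^2 + q1^2 sin(q2)^2 dq3^2 is dr^2 + r^2 dθ^2 + r^2 sin(θ)^2 dφ^2 with q1 = r, q2 = θ, q3 = φ.
spherical coordinates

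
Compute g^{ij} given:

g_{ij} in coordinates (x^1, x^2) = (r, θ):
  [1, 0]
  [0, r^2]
The metric is diagonal, so g^{ij} is diagonal with entries 1/g_{ii}: diag(1, 1/(r^2)).
g^{ij}:
  [1, 0]
  [0, 1/r^2]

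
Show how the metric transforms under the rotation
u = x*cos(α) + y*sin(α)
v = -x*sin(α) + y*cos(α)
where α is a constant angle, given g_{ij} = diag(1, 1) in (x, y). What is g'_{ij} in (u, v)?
Invert the transformation: x = u*cos(α) - v*sin(α), y = u*sin(α) + v*cos(α)
g'_{ij} = (∂x^k/∂x'^i)(∂x^l/∂x'^j) g_{kl}; with g_{kl} = δ_{kl} this is Σ_k (∂x^k/∂x'^i)(∂x^k/∂x'^j).
Jacobian: ∂x/∂u = cos(α), ∂x/∂v = -sin(α), ∂y/∂u = sin(α), ∂y/∂v = cos(α)
g'_{uu} = (cos(α))(cos(α)) + (sin(α))(sin(α)) = 1
g'_{uv} = (cos(α))(-sin(α)) + (sin(α))(cos(α)) = 0
g'_{vv} = (-sin(α))(-sin(α)) + (cos(α))(cos(α)) = 1
g'_{ij} = diag(1, 1)
The Euclidean metric is invariant under rotations.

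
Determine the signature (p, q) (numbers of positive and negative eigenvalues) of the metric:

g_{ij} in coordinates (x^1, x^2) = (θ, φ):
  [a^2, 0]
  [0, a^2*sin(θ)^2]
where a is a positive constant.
The metric is diagonal, so its eigenvalues are the diagonal entries: a^2, a^2*sin(θ)^2 (at a generic point, where coordinate-dependent entries are positive).
2 positive, 0 negative.
(2, 0) - Riemannian (positive definite)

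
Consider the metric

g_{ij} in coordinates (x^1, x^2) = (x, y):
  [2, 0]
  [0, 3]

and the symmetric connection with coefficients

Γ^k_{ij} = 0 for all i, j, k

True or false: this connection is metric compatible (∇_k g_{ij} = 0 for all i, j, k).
Using ∇_k g_{ij} = ∂_k g_{ij} - Γ^m_{ki} g_{mj} - Γ^m_{kj} g_{im}:
e.g. ∇_y g_{yy} = (0) - (0) - (0) = 0
Every component ∇_k g_{ij} vanishes: the connection is metric compatible.
True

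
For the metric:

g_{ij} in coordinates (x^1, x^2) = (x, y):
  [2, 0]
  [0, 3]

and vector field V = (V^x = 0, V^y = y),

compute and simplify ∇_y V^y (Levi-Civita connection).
All Christoffel symbols are zero.
∇_y V^y = ∂_y V^y + Γ^y_{y j} V^j
  = (1) + (0)(0) + (0)(y)
  = 1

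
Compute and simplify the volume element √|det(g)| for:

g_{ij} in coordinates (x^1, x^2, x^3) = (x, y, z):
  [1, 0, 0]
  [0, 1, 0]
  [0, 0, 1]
det(g) = 1
√|det(g)| = 1
Volume element: dV = 1 dx dy dz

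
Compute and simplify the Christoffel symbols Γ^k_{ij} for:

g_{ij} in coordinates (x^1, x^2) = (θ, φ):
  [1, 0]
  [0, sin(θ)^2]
Using Γ^k_{ij} = (1/2) g^{km} (∂_i g_{mj} + ∂_j g_{mi} - ∂_m g_{ij}); the metric is diagonal, so only the m = k term contributes.
Non-zero symbols (using the symmetry Γ^k_{ij} = Γ^k_{ji}):
Γ^θ_{φ φ} = (1/2) g^{θθ} (∂_φ g_{θφ} + ∂_φ g_{θφ} - ∂_θ g_{φφ}) = (1/2)(1)((0) + (0) - (sin(2*θ))) = -sin(2*θ)/2
Γ^φ_{θ φ} = (1/2) g^{φφ} (∂_θ g_{φφ} + ∂_φ g_{φθ} - ∂_φ g_{θφ}) = (1/2)(1/sin(θ)^2)((sin(2*θ)) + (0) - (0)) = 1/tan(θ)
All other Christoffel symbols are zero.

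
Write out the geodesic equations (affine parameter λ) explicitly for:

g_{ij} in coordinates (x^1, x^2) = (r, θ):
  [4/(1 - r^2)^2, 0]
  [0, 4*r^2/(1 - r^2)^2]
Geodesic equation: d^2x^k/dλ^2 + Γ^k_{ij} (dx^i/dλ)(dx^j/dλ) = 0.
Non-zero Christoffel symbols:
Γ^r_{r r} = 2*r/(1 - r^2)
Γ^r_{θ θ} = (r^3 + r)/(r^2 - 1)
Γ^θ_{r θ} = (-r^2 - 1)/(r^3 - r)
Substituting (the symmetric pair Γ^k_{ij}, Γ^k_{ji} combines into a factor 2):
d^2r/dλ^2 + (2*r/(1 - r^2)) (dr/dλ)^2 + ((r^3 + r)/(r^2 - 1)) (dθ/dλ)^2 = 0
d^2θ/dλ^2 + ((-2*r^2 - 2)/(r^3 - r)) (dr/dλ)(dθ/dλ) = 0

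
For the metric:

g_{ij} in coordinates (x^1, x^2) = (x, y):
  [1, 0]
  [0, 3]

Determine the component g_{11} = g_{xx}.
With x^1 = x, x^2 = y, g_{11} = g_{xx} is the row-1, column-1 entry of the matrix.
g_{11} = 1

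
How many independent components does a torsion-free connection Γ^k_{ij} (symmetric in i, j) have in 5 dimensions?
Γ^k_{ij} has n choices for the upper index and n(n+1)/2 independent symmetric lower index pairs.
Total = 5 × 5×6/2 = 5 × 15 = 75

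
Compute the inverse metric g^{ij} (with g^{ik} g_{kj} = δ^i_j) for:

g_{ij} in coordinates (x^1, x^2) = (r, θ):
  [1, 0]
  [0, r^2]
The metric is diagonal, so g^{ij} is diagonal with entries 1/g_{ii}: diag(1, 1/(r^2)).
g^{ij}:
  [1, 0]
  [0, 1/r^2]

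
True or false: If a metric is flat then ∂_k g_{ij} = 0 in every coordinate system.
Flatness means R^i_{jkl} = 0; the components can still vary, e.g. the flat plane in polar coordinates has g_{θθ} = r^2.
False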